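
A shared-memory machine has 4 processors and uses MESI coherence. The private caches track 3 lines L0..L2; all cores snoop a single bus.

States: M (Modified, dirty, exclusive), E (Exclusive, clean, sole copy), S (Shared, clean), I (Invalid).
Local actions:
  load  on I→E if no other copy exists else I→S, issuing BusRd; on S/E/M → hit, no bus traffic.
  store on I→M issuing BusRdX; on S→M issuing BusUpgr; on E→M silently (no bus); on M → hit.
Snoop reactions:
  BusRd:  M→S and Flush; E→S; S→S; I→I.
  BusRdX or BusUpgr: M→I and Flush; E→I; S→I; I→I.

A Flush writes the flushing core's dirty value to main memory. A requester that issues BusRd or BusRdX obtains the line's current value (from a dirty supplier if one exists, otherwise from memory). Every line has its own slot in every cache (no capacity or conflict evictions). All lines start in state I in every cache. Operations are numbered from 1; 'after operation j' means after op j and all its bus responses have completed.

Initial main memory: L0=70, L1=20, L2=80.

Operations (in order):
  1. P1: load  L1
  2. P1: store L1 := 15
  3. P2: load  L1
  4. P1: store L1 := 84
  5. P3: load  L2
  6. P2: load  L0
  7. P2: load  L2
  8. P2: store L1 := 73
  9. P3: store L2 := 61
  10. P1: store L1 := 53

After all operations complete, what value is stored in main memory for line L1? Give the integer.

memory[L1] = 73

[1] P1: load  L1 | P0:I, P1:E(20), P2:I, P3:I | bus: BusRd
[2] P1: store L1 := 15 | P0:I, P1:M(15), P2:I, P3:I | bus: none
[3] P2: load  L1 | P0:I, P1:S(15), P2:S(15), P3:I | bus: BusRd,Flush
[4] P1: store L1 := 84 | P0:I, P1:M(84), P2:I, P3:I | bus: BusUpgr
[5] P3: load  L2 | P0:I, P1:I, P2:I, P3:E(80) | bus: BusRd
[6] P2: load  L0 | P0:I, P1:I, P2:E(70), P3:I | bus: BusRd
[7] P2: load  L2 | P0:I, P1:I, P2:S(80), P3:S(80) | bus: BusRd
[8] P2: store L1 := 73 | P0:I, P1:I, P2:M(73), P3:I | bus: BusRdX,Flush
[9] P3: store L2 := 61 | P0:I, P1:I, P2:I, P3:M(61) | bus: BusUpgr
[10] P1: store L1 := 53 | P0:I, P1:M(53), P2:I, P3:I | bus: BusRdX,Flush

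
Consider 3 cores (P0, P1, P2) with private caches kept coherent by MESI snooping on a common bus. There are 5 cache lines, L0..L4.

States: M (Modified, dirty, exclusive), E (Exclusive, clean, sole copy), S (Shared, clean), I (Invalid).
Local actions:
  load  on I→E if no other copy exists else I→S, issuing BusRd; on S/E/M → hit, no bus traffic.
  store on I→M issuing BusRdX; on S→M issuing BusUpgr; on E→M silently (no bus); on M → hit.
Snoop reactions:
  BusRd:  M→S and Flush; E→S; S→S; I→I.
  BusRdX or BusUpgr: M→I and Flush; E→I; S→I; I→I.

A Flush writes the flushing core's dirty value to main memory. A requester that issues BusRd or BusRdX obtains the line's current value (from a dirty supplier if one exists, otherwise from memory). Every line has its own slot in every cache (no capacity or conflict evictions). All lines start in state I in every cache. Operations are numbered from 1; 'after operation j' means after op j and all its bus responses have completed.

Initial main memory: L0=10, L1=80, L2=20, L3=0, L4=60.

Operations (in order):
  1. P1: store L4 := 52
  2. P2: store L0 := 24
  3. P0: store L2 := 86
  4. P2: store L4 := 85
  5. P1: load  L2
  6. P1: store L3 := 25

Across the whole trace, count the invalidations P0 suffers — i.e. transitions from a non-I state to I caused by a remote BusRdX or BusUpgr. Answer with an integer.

invalidations = 0

1. P1: store L4 := 52  bus=[BusRdX]  L4: P0=I P1=M P2=I  mem[L4]=60
2. P2: store L0 := 24  bus=[BusRdX]  L0: P0=I P1=I P2=M  mem[L0]=10
3. P0: store L2 := 86  bus=[BusRdX]  L2: P0=M P1=I P2=I  mem[L2]=20
4. P2: store L4 := 85  bus=[BusRdX,Flush]  L4: P0=I P1=I P2=M  mem[L4]=52
5. P1: load  L2  bus=[BusRd,Flush]  L2: P0=S P1=S P2=I  mem[L2]=86
6. P1: store L3 := 25  bus=[BusRdX]  L3: P0=I P1=M P2=I  mem[L3]=0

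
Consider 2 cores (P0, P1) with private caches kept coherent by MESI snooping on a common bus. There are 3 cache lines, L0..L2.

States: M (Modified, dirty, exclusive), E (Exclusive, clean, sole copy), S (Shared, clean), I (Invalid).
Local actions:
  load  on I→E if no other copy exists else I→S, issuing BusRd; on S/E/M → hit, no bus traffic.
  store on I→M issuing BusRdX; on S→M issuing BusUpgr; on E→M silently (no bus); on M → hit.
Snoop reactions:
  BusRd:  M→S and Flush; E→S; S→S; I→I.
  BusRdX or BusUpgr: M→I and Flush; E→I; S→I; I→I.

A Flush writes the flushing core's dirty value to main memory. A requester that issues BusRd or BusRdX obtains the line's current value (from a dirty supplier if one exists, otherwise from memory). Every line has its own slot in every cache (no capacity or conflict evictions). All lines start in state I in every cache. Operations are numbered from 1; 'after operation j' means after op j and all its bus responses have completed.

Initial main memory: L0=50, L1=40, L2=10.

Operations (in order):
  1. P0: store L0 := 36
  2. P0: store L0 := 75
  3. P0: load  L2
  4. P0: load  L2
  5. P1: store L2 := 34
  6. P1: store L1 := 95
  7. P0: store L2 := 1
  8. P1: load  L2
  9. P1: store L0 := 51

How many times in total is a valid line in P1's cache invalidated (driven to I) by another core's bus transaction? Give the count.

invalidations = 1

[1] P0: store L0 := 36 | P0:M(36), P1:I | bus: BusRdX
[2] P0: store L0 := 75 | P0:M(75), P1:I | bus: none
[3] P0: load  L2 | P0:E(10), P1:I | bus: BusRd
[4] P0: load  L2 | P0:E(10), P1:I | bus: none
[5] P1: store L2 := 34 | P0:I, P1:M(34) | bus: BusRdX
[6] P1: store L1 := 95 | P0:I, P1:M(95) | bus: BusRdX
[7] P0: store L2 := 1 | P0:M(1), P1:I | bus: BusRdX,Flush
[8] P1: load  L2 | P0:S(1), P1:S(1) | bus: BusRd,Flush
[9] P1: store L0 := 51 | P0:I, P1:M(51) | bus: BusRdX,Flush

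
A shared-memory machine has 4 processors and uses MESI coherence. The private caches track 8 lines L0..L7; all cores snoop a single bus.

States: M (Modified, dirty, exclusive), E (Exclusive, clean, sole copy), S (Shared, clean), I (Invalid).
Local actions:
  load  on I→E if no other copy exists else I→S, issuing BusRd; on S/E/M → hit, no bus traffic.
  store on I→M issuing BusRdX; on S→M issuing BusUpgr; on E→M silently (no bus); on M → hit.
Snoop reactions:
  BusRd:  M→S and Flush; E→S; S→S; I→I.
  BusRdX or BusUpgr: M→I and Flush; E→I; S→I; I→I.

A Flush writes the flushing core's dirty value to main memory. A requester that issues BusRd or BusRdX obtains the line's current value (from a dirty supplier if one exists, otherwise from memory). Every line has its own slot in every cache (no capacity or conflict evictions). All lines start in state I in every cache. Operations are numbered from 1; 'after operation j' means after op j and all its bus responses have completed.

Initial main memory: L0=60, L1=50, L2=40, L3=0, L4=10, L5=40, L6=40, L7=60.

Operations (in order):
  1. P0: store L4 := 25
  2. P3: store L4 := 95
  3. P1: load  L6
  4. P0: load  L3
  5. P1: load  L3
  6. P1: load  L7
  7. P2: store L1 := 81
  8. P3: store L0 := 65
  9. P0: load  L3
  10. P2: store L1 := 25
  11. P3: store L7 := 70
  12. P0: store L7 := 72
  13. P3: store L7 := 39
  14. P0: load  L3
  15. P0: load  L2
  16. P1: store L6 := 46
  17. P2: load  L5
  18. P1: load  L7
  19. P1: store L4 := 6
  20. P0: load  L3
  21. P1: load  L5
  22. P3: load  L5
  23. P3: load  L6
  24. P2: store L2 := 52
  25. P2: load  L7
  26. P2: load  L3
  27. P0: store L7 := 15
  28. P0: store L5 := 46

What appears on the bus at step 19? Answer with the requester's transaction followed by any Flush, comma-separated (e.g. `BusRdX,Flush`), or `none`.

bus = BusRdX,Flush

  op1 P0: store L4 := 25 → M/I/I/I on L4; bus BusRdX; mem=10
  op2 P3: store L4 := 95 → I/I/I/M on L4; bus BusRdX Flush; mem=25
  op3 P1: load  L6 → I/E/I/I on L6; bus BusRd; mem=40
  op4 P0: load  L3 → E/I/I/I on L3; bus BusRd; mem=0
  op5 P1: load  L3 → S/S/I/I on L3; bus BusRd; mem=0
  op6 P1: load  L7 → I/E/I/I on L7; bus BusRd; mem=60
  op7 P2: store L1 := 81 → I/I/M/I on L1; bus BusRdX; mem=50
  op8 P3: store L0 := 65 → I/I/I/M on L0; bus BusRdX; mem=60
  op9 P0: load  L3 → S/S/I/I on L3; bus (none); mem=0
  op10 P2: store L1 := 25 → I/I/M/I on L1; bus (none); mem=50
  op11 P3: store L7 := 70 → I/I/I/M on L7; bus BusRdX; mem=60
  op12 P0: store L7 := 72 → M/I/I/I on L7; bus BusRdX Flush; mem=70
  op13 P3: store L7 := 39 → I/I/I/M on L7; bus BusRdX Flush; mem=72
  op14 P0: load  L3 → S/S/I/I on L3; bus (none); mem=0
  op15 P0: load  L2 → E/I/I/I on L2; bus BusRd; mem=40
  op16 P1: store L6 := 46 → I/M/I/I on L6; bus (none); mem=40
  op17 P2: load  L5 → I/I/E/I on L5; bus BusRd; mem=40
  op18 P1: load  L7 → I/S/I/S on L7; bus BusRd Flush; mem=39
  op19 P1: store L4 := 6 → I/M/I/I on L4; bus BusRdX Flush; mem=95
  op20 P0: load  L3 → S/S/I/I on L3; bus (none); mem=0
  op21 P1: load  L5 → I/S/S/I on L5; bus BusRd; mem=40
  op22 P3: load  L5 → I/S/S/S on L5; bus BusRd; mem=40
  op23 P3: load  L6 → I/S/I/S on L6; bus BusRd Flush; mem=46
  op24 P2: store L2 := 52 → I/I/M/I on L2; bus BusRdX; mem=40
  op25 P2: load  L7 → I/S/S/S on L7; bus BusRd; mem=39
  op26 P2: load  L3 → S/S/S/I on L3; bus BusRd; mem=0
  op27 P0: store L7 := 15 → M/I/I/I on L7; bus BusRdX; mem=39
  op28 P0: store L5 := 46 → M/I/I/I on L5; bus BusRdX; mem=40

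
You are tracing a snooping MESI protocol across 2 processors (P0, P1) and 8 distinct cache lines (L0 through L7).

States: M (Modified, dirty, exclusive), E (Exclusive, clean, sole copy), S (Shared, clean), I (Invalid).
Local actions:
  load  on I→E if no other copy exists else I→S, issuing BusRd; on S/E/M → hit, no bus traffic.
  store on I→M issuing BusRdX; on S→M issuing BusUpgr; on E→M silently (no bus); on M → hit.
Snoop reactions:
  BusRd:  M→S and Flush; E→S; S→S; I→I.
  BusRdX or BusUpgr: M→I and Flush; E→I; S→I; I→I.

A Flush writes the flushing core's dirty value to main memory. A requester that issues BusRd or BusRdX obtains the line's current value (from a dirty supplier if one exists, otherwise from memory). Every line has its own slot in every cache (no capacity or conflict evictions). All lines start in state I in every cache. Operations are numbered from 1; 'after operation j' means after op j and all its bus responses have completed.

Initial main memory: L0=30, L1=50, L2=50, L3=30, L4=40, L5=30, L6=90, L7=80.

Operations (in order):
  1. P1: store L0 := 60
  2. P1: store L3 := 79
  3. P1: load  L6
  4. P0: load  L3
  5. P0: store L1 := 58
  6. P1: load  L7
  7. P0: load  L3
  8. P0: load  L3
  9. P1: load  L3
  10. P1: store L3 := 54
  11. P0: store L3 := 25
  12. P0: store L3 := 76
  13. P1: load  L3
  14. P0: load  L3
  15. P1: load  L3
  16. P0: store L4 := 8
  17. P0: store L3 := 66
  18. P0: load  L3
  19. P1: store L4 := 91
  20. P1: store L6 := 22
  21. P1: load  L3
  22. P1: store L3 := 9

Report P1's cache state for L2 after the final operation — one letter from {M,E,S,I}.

state = I

step 1: P1: store L0 := 60  ⟶  IM  (L0)  txn=BusRdX  M[L0]=30
step 2: P1: store L3 := 79  ⟶  IM  (L3)  txn=BusRdX  M[L3]=30
step 3: P1: load  L6  ⟶  IE  (L6)  txn=BusRd  M[L6]=90
step 4: P0: load  L3  ⟶  SS  (L3)  txn=BusRd+Flush  M[L3]=79
step 5: P0: store L1 := 58  ⟶  MI  (L1)  txn=BusRdX  M[L1]=50
step 6: P1: load  L7  ⟶  IE  (L7)  txn=BusRd  M[L7]=80
step 7: P0: load  L3  ⟶  SS  (L3)  txn=∅  M[L3]=79
step 8: P0: load  L3  ⟶  SS  (L3)  txn=∅  M[L3]=79
step 9: P1: load  L3  ⟶  SS  (L3)  txn=∅  M[L3]=79
step 10: P1: store L3 := 54  ⟶  IM  (L3)  txn=BusUpgr  M[L3]=79
step 11: P0: store L3 := 25  ⟶  MI  (L3)  txn=BusRdX+Flush  M[L3]=54
step 12: P0: store L3 := 76  ⟶  MI  (L3)  txn=∅  M[L3]=54
step 13: P1: load  L3  ⟶  SS  (L3)  txn=BusRd+Flush  M[L3]=76
step 14: P0: load  L3  ⟶  SS  (L3)  txn=∅  M[L3]=76
step 15: P1: load  L3  ⟶  SS  (L3)  txn=∅  M[L3]=76
step 16: P0: store L4 := 8  ⟶  MI  (L4)  txn=BusRdX  M[L4]=40
step 17: P0: store L3 := 66  ⟶  MI  (L3)  txn=BusUpgr  M[L3]=76
step 18: P0: load  L3  ⟶  MI  (L3)  txn=∅  M[L3]=76
step 19: P1: store L4 := 91  ⟶  IM  (L4)  txn=BusRdX+Flush  M[L4]=8
step 20: P1: store L6 := 22  ⟶  IM  (L6)  txn=∅  M[L6]=90
step 21: P1: load  L3  ⟶  SS  (L3)  txn=BusRd+Flush  M[L3]=66
step 22: P1: store L3 := 9  ⟶  IM  (L3)  txn=BusUpgr  M[L3]=66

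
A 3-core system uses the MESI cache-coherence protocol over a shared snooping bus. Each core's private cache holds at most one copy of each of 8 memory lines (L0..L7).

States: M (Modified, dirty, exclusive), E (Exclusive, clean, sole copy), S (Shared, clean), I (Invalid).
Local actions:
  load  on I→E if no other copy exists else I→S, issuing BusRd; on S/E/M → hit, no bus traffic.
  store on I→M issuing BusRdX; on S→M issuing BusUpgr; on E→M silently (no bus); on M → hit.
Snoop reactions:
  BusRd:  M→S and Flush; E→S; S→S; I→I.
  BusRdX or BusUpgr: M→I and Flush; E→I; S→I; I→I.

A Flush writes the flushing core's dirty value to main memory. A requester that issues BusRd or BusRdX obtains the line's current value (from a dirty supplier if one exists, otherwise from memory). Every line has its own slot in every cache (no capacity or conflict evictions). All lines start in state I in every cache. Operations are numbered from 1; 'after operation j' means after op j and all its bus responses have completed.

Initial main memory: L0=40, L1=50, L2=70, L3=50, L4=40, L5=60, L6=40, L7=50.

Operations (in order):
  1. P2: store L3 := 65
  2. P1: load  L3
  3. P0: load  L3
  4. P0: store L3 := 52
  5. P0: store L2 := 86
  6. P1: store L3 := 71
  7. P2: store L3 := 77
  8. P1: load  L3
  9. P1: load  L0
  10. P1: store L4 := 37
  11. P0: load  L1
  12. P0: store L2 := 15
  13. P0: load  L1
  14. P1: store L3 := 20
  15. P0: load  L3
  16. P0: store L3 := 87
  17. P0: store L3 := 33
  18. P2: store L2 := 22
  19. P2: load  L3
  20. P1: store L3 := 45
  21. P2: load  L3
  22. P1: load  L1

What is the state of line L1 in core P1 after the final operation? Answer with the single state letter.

state = S

[1] P2: store L3 := 65 | P0:I, P1:I, P2:M(65) | bus: BusRdX
[2] P1: load  L3 | P0:I, P1:S(65), P2:S(65) | bus: BusRd,Flush
[3] P0: load  L3 | P0:S(65), P1:S(65), P2:S(65) | bus: BusRd
[4] P0: store L3 := 52 | P0:M(52), P1:I, P2:I | bus: BusUpgr
[5] P0: store L2 := 86 | P0:M(86), P1:I, P2:I | bus: BusRdX
[6] P1: store L3 := 71 | P0:I, P1:M(71), P2:I | bus: BusRdX,Flush
[7] P2: store L3 := 77 | P0:I, P1:I, P2:M(77) | bus: BusRdX,Flush
[8] P1: load  L3 | P0:I, P1:S(77), P2:S(77) | bus: BusRd,Flush
[9] P1: load  L0 | P0:I, P1:E(40), P2:I | bus: BusRd
[10] P1: store L4 := 37 | P0:I, P1:M(37), P2:I | bus: BusRdX
[11] P0: load  L1 | P0:E(50), P1:I, P2:I | bus: BusRd
[12] P0: store L2 := 15 | P0:M(15), P1:I, P2:I | bus: none
[13] P0: load  L1 | P0:E(50), P1:I, P2:I | bus: none
[14] P1: store L3 := 20 | P0:I, P1:M(20), P2:I | bus: BusUpgr
[15] P0: load  L3 | P0:S(20), P1:S(20), P2:I | bus: BusRd,Flush
[16] P0: store L3 := 87 | P0:M(87), P1:I, P2:I | bus: BusUpgr
[17] P0: store L3 := 33 | P0:M(33), P1:I, P2:I | bus: none
[18] P2: store L2 := 22 | P0:I, P1:I, P2:M(22) | bus: BusRdX,Flush
[19] P2: load  L3 | P0:S(33), P1:I, P2:S(33) | bus: BusRd,Flush
[20] P1: store L3 := 45 | P0:I, P1:M(45), P2:I | bus: BusRdX
[21] P2: load  L3 | P0:I, P1:S(45), P2:S(45) | bus: BusRd,Flush
[22] P1: load  L1 | P0:S(50), P1:S(50), P2:I | bus: BusRd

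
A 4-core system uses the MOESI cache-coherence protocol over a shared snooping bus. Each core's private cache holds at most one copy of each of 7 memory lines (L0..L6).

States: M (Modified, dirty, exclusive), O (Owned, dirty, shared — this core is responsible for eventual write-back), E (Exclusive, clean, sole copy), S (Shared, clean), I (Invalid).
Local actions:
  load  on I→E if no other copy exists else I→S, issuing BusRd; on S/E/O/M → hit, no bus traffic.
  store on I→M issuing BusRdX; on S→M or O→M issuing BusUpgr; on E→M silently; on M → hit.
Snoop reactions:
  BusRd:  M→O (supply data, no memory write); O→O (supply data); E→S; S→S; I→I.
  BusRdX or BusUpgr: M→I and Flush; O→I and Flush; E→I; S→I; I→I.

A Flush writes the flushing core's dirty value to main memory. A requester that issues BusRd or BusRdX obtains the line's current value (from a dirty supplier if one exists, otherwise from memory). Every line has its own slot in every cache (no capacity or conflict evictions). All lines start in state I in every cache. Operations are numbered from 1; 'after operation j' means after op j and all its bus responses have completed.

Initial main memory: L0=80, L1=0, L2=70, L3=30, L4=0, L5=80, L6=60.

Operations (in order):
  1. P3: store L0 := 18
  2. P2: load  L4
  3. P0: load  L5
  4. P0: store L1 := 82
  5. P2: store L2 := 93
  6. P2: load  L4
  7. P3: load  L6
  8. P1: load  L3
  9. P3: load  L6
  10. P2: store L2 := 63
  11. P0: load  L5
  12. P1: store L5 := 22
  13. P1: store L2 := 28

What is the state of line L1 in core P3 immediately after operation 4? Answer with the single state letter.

state = I

  op1 P3: store L0 := 18 → I/I/I/M on L0; bus BusRdX; mem=80
  op2 P2: load  L4 → I/I/E/I on L4; bus BusRd; mem=0
  op3 P0: load  L5 → E/I/I/I on L5; bus BusRd; mem=80
  op4 P0: store L1 := 82 → M/I/I/I on L1; bus BusRdX; mem=0
  op5 P2: store L2 := 93 → I/I/M/I on L2; bus BusRdX; mem=70
  op6 P2: load  L4 → I/I/E/I on L4; bus (none); mem=0
  op7 P3: load  L6 → I/I/I/E on L6; bus BusRd; mem=60
  op8 P1: load  L3 → I/E/I/I on L3; bus BusRd; mem=30
  op9 P3: load  L6 → I/I/I/E on L6; bus (none); mem=60
  op10 P2: store L2 := 63 → I/I/M/I on L2; bus (none); mem=70
  op11 P0: load  L5 → E/I/I/I on L5; bus (none); mem=80
  op12 P1: store L5 := 22 → I/M/I/I on L5; bus BusRdX; mem=80
  op13 P1: store L2 := 28 → I/M/I/I on L2; bus BusRdX Flush; mem=63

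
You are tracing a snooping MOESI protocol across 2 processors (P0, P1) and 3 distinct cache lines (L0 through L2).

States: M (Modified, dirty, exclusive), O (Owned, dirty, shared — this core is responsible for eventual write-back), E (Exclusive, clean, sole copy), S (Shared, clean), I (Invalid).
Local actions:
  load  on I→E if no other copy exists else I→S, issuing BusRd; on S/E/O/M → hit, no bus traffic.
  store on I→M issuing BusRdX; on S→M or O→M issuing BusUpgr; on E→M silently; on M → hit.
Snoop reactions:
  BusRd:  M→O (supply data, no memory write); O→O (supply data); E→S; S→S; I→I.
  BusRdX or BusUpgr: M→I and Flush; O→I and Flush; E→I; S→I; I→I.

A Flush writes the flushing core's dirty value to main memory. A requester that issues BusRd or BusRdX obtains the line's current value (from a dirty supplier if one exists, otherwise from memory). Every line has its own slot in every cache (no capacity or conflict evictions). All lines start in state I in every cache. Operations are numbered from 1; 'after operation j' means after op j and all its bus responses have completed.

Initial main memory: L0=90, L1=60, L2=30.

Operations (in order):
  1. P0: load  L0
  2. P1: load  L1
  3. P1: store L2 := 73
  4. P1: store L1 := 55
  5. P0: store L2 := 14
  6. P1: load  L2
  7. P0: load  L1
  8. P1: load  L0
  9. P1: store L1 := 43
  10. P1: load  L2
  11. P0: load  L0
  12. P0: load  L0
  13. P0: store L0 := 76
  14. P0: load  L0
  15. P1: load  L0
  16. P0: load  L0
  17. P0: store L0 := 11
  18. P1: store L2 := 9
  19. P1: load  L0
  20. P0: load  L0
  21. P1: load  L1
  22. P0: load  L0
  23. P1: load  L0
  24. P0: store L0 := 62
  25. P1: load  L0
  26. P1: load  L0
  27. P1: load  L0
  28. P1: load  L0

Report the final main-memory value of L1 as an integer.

memory[L1] = 60

  op1 P0: load  L0 → E/I on L0; bus BusRd; mem=90
  op2 P1: load  L1 → I/E on L1; bus BusRd; mem=60
  op3 P1: store L2 := 73 → I/M on L2; bus BusRdX; mem=30
  op4 P1: store L1 := 55 → I/M on L1; bus (none); mem=60
  op5 P0: store L2 := 14 → M/I on L2; bus BusRdX Flush; mem=73
  op6 P1: load  L2 → O/S on L2; bus BusRd; mem=73
  op7 P0: load  L1 → S/O on L1; bus BusRd; mem=60
  op8 P1: load  L0 → S/S on L0; bus BusRd; mem=90
  op9 P1: store L1 := 43 → I/M on L1; bus BusUpgr; mem=60
  op10 P1: load  L2 → O/S on L2; bus (none); mem=73
  op11 P0: load  L0 → S/S on L0; bus (none); mem=90
  op12 P0: load  L0 → S/S on L0; bus (none); mem=90
  op13 P0: store L0 := 76 → M/I on L0; bus BusUpgr; mem=90
  op14 P0: load  L0 → M/I on L0; bus (none); mem=90
  op15 P1: load  L0 → O/S on L0; bus BusRd; mem=90
  op16 P0: load  L0 → O/S on L0; bus (none); mem=90
  op17 P0: store L0 := 11 → M/I on L0; bus BusUpgr; mem=90
  op18 P1: store L2 := 9 → I/M on L2; bus BusUpgr Flush; mem=14
  op19 P1: load  L0 → O/S on L0; bus BusRd; mem=90
  op20 P0: load  L0 → O/S on L0; bus (none); mem=90
  op21 P1: load  L1 → I/M on L1; bus (none); mem=60
  op22 P0: load  L0 → O/S on L0; bus (none); mem=90
  op23 P1: load  L0 → O/S on L0; bus (none); mem=90
  op24 P0: store L0 := 62 → M/I on L0; bus BusUpgr; mem=90
  op25 P1: load  L0 → O/S on L0; bus BusRd; mem=90
  op26 P1: load  L0 → O/S on L0; bus (none); mem=90
  op27 P1: load  L0 → O/S on L0; bus (none); mem=90
  op28 P1: load  L0 → O/S on L0; bus (none); mem=90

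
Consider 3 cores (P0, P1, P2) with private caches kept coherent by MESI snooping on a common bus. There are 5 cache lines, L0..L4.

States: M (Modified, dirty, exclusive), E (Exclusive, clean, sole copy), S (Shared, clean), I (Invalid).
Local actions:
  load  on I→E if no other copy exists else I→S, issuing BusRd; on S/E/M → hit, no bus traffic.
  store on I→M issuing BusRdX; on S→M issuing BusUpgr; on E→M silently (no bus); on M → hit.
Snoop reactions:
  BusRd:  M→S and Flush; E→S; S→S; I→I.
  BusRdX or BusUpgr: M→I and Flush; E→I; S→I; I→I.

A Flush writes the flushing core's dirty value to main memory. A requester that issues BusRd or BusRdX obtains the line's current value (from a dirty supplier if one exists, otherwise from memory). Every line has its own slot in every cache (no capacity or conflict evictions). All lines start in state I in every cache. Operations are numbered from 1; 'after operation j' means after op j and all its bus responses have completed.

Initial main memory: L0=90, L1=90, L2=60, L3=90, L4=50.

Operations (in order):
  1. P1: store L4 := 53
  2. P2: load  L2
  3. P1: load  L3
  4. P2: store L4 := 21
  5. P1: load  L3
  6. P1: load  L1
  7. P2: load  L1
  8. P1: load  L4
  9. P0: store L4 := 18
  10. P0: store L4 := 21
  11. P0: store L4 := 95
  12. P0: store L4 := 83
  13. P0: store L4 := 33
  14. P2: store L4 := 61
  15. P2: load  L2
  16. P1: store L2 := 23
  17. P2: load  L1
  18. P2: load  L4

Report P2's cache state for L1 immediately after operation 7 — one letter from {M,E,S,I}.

step 1: P1: store L4 := 53  ⟶  IMI  (L4)  txn=BusRdX  M[L4]=50
step 2: P2: load  L2  ⟶  IIE  (L2)  txn=BusRd  M[L2]=60
step 3: P1: load  L3  ⟶  IEI  (L3)  txn=BusRd  M[L3]=90
step 4: P2: store L4 := 21  ⟶  IIM  (L4)  txn=BusRdX+Flush  M[L4]=53
step 5: P1: load  L3  ⟶  IEI  (L3)  txn=∅  M[L3]=90
step 6: P1: load  L1  ⟶  IEI  (L1)  txn=BusRd  M[L1]=90
step 7: P2: load  L1  ⟶  ISS  (L1)  txn=BusRd  M[L1]=90
step 8: P1: load  L4  ⟶  ISS  (L4)  txn=BusRd+Flush  M[L4]=21
step 9: P0: store L4 := 18  ⟶  MII  (L4)  txn=BusRdX  M[L4]=21
step 10: P0: store L4 := 21  ⟶  MII  (L4)  txn=∅  M[L4]=21
step 11: P0: store L4 := 95  ⟶  MII  (L4)  txn=∅  M[L4]=21
step 12: P0: store L4 := 83  ⟶  MII  (L4)  txn=∅  M[L4]=21
step 13: P0: store L4 := 33  ⟶  MII  (L4)  txn=∅  M[L4]=21
step 14: P2: store L4 := 61  ⟶  IIM  (L4)  txn=BusRdX+Flush  M[L4]=33
step 15: P2: load  L2  ⟶  IIE  (L2)  txn=∅  M[L2]=60
step 16: P1: store L2 := 23  ⟶  IMI  (L2)  txn=BusRdX  M[L2]=60
step 17: P2: load  L1  ⟶  ISS  (L1)  txn=∅  M[L1]=90
step 18: P2: load  L4  ⟶  IIM  (L4)  txn=∅  M[L4]=33

state = S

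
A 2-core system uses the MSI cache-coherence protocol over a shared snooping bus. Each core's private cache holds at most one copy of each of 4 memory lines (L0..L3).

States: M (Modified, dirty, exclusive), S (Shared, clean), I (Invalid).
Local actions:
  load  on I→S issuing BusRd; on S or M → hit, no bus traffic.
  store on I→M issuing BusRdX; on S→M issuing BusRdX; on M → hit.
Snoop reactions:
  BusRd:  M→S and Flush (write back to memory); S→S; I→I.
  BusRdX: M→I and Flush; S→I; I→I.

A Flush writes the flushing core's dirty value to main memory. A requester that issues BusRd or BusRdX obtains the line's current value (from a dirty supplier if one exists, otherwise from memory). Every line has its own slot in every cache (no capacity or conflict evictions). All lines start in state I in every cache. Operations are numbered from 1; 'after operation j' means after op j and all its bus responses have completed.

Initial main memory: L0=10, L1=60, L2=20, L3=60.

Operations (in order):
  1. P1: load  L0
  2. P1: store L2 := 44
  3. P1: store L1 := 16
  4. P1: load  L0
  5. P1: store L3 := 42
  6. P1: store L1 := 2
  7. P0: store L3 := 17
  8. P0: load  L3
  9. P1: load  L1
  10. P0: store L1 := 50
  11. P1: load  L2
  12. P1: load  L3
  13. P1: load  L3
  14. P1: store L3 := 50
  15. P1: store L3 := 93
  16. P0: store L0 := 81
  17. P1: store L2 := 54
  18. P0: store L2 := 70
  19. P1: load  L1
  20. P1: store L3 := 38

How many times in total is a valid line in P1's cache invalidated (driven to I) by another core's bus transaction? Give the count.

step 1: P1: load  L0  ⟶  IS  (L0)  txn=BusRd  M[L0]=10
step 2: P1: store L2 := 44  ⟶  IM  (L2)  txn=BusRdX  M[L2]=20
step 3: P1: store L1 := 16  ⟶  IM  (L1)  txn=BusRdX  M[L1]=60
step 4: P1: load  L0  ⟶  IS  (L0)  txn=∅  M[L0]=10
step 5: P1: store L3 := 42  ⟶  IM  (L3)  txn=BusRdX  M[L3]=60
step 6: P1: store L1 := 2  ⟶  IM  (L1)  txn=∅  M[L1]=60
step 7: P0: store L3 := 17  ⟶  MI  (L3)  txn=BusRdX+Flush  M[L3]=42
step 8: P0: load  L3  ⟶  MI  (L3)  txn=∅  M[L3]=42
step 9: P1: load  L1  ⟶  IM  (L1)  txn=∅  M[L1]=60
step 10: P0: store L1 := 50  ⟶  MI  (L1)  txn=BusRdX+Flush  M[L1]=2
step 11: P1: load  L2  ⟶  IM  (L2)  txn=∅  M[L2]=20
step 12: P1: load  L3  ⟶  SS  (L3)  txn=BusRd+Flush  M[L3]=17
step 13: P1: load  L3  ⟶  SS  (L3)  txn=∅  M[L3]=17
step 14: P1: store L3 := 50  ⟶  IM  (L3)  txn=BusRdX  M[L3]=17
step 15: P1: store L3 := 93  ⟶  IM  (L3)  txn=∅  M[L3]=17
step 16: P0: store L0 := 81  ⟶  MI  (L0)  txn=BusRdX  M[L0]=10
step 17: P1: store L2 := 54  ⟶  IM  (L2)  txn=∅  M[L2]=20
step 18: P0: store L2 := 70  ⟶  MI  (L2)  txn=BusRdX+Flush  M[L2]=54
step 19: P1: load  L1  ⟶  SS  (L1)  txn=BusRd+Flush  M[L1]=50
step 20: P1: store L3 := 38  ⟶  IM  (L3)  txn=∅  M[L3]=17

invalidations = 4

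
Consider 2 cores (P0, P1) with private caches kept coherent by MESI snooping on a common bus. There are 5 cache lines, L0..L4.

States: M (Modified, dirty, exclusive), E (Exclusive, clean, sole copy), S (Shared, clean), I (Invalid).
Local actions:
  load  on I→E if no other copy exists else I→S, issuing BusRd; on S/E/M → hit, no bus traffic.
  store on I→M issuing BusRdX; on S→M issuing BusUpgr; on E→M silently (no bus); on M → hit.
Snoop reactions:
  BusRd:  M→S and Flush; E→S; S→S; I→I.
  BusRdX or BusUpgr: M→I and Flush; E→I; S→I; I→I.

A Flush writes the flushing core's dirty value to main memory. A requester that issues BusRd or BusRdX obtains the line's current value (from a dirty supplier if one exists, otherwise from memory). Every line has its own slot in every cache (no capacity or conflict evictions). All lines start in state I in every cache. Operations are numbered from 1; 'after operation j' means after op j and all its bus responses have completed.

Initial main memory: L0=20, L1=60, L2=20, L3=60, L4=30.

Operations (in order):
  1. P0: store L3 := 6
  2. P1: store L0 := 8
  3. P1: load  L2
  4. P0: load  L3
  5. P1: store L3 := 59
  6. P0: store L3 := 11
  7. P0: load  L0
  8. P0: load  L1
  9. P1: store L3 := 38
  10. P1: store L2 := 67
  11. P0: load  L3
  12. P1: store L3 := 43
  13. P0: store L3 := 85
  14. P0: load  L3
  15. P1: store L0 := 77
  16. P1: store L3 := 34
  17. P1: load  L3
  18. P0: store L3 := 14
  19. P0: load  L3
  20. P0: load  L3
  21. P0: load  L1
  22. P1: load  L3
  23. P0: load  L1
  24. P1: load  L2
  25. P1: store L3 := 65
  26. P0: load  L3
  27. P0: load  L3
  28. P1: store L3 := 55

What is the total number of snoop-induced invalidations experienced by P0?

invalidations = 7

step 1: P0: store L3 := 6  ⟶  MI  (L3)  txn=BusRdX  M[L3]=60
step 2: P1: store L0 := 8  ⟶  IM  (L0)  txn=BusRdX  M[L0]=20
step 3: P1: load  L2  ⟶  IE  (L2)  txn=BusRd  M[L2]=20
step 4: P0: load  L3  ⟶  MI  (L3)  txn=∅  M[L3]=60
step 5: P1: store L3 := 59  ⟶  IM  (L3)  txn=BusRdX+Flush  M[L3]=6
step 6: P0: store L3 := 11  ⟶  MI  (L3)  txn=BusRdX+Flush  M[L3]=59
step 7: P0: load  L0  ⟶  SS  (L0)  txn=BusRd+Flush  M[L0]=8
step 8: P0: load  L1  ⟶  EI  (L1)  txn=BusRd  M[L1]=60
step 9: P1: store L3 := 38  ⟶  IM  (L3)  txn=BusRdX+Flush  M[L3]=11
step 10: P1: store L2 := 67  ⟶  IM  (L2)  txn=∅  M[L2]=20
step 11: P0: load  L3  ⟶  SS  (L3)  txn=BusRd+Flush  M[L3]=38
step 12: P1: store L3 := 43  ⟶  IM  (L3)  txn=BusUpgr  M[L3]=38
step 13: P0: store L3 := 85  ⟶  MI  (L3)  txn=BusRdX+Flush  M[L3]=43
step 14: P0: load  L3  ⟶  MI  (L3)  txn=∅  M[L3]=43
step 15: P1: store L0 := 77  ⟶  IM  (L0)  txn=BusUpgr  M[L0]=8
step 16: P1: store L3 := 34  ⟶  IM  (L3)  txn=BusRdX+Flush  M[L3]=85
step 17: P1: load  L3  ⟶  IM  (L3)  txn=∅  M[L3]=85
step 18: P0: store L3 := 14  ⟶  MI  (L3)  txn=BusRdX+Flush  M[L3]=34
step 19: P0: load  L3  ⟶  MI  (L3)  txn=∅  M[L3]=34
step 20: P0: load  L3  ⟶  MI  (L3)  txn=∅  M[L3]=34
step 21: P0: load  L1  ⟶  EI  (L1)  txn=∅  M[L1]=60
step 22: P1: load  L3  ⟶  SS  (L3)  txn=BusRd+Flush  M[L3]=14
step 23: P0: load  L1  ⟶  EI  (L1)  txn=∅  M[L1]=60
step 24: P1: load  L2  ⟶  IM  (L2)  txn=∅  M[L2]=20
step 25: P1: store L3 := 65  ⟶  IM  (L3)  txn=BusUpgr  M[L3]=14
step 26: P0: load  L3  ⟶  SS  (L3)  txn=BusRd+Flush  M[L3]=65
step 27: P0: load  L3  ⟶  SS  (L3)  txn=∅  M[L3]=65
step 28: P1: store L3 := 55  ⟶  IM  (L3)  txn=BusUpgr  M[L3]=65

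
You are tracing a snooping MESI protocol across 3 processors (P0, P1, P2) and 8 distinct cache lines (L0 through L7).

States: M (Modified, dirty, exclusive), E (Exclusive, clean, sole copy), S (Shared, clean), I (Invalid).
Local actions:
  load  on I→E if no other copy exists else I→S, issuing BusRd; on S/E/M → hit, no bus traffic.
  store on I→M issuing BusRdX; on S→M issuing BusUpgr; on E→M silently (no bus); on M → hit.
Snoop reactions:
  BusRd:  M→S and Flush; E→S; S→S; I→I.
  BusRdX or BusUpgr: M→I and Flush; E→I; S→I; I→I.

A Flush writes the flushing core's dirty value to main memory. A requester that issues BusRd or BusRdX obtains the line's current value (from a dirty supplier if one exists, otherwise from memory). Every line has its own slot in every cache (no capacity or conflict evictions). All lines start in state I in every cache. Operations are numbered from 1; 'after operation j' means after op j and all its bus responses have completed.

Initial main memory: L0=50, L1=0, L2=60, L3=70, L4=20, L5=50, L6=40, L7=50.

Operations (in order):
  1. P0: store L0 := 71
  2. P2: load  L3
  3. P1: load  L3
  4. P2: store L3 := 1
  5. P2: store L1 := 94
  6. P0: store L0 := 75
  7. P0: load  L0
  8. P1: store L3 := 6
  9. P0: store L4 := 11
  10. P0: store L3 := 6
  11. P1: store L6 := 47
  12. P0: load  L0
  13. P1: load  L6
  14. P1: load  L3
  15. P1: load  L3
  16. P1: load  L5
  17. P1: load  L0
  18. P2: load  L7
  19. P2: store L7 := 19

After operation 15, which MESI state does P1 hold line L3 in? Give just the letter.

state = S

[1] P0: store L0 := 71 | P0:M(71), P1:I, P2:I | bus: BusRdX
[2] P2: load  L3 | P0:I, P1:I, P2:E(70) | bus: BusRd
[3] P1: load  L3 | P0:I, P1:S(70), P2:S(70) | bus: BusRd
[4] P2: store L3 := 1 | P0:I, P1:I, P2:M(1) | bus: BusUpgr
[5] P2: store L1 := 94 | P0:I, P1:I, P2:M(94) | bus: BusRdX
[6] P0: store L0 := 75 | P0:M(75), P1:I, P2:I | bus: none
[7] P0: load  L0 | P0:M(75), P1:I, P2:I | bus: none
[8] P1: store L3 := 6 | P0:I, P1:M(6), P2:I | bus: BusRdX,Flush
[9] P0: store L4 := 11 | P0:M(11), P1:I, P2:I | bus: BusRdX
[10] P0: store L3 := 6 | P0:M(6), P1:I, P2:I | bus: BusRdX,Flush
[11] P1: store L6 := 47 | P0:I, P1:M(47), P2:I | bus: BusRdX
[12] P0: load  L0 | P0:M(75), P1:I, P2:I | bus: none
[13] P1: load  L6 | P0:I, P1:M(47), P2:I | bus: none
[14] P1: load  L3 | P0:S(6), P1:S(6), P2:I | bus: BusRd,Flush
[15] P1: load  L3 | P0:S(6), P1:S(6), P2:I | bus: none
[16] P1: load  L5 | P0:I, P1:E(50), P2:I | bus: BusRd
[17] P1: load  L0 | P0:S(75), P1:S(75), P2:I | bus: BusRd,Flush
[18] P2: load  L7 | P0:I, P1:I, P2:E(50) | bus: BusRd
[19] P2: store L7 := 19 | P0:I, P1:I, P2:M(19) | bus: none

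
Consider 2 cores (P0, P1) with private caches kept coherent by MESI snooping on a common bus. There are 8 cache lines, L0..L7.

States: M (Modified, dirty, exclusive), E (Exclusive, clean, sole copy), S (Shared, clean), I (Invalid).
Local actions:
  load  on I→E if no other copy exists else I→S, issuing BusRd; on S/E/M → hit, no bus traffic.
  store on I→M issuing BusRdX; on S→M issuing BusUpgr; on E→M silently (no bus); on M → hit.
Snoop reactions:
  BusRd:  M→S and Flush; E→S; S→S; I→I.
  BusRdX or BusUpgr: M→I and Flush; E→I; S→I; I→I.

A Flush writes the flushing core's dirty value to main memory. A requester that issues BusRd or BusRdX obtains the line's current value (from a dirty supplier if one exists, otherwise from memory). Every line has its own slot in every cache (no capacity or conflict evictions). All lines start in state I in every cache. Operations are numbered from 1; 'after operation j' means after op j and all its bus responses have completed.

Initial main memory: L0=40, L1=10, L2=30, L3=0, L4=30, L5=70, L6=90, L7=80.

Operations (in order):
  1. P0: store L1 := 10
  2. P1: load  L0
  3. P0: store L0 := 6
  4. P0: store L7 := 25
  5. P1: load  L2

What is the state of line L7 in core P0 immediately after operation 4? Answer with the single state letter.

state = M

1. P0: store L1 := 10  bus=[BusRdX]  L1: P0=M P1=I  mem[L1]=10
2. P1: load  L0  bus=[BusRd]  L0: P0=I P1=E  mem[L0]=40
3. P0: store L0 := 6  bus=[BusRdX]  L0: P0=M P1=I  mem[L0]=40
4. P0: store L7 := 25  bus=[BusRdX]  L7: P0=M P1=I  mem[L7]=80
5. P1: load  L2  bus=[BusRd]  L2: P0=I P1=E  mem[L2]=30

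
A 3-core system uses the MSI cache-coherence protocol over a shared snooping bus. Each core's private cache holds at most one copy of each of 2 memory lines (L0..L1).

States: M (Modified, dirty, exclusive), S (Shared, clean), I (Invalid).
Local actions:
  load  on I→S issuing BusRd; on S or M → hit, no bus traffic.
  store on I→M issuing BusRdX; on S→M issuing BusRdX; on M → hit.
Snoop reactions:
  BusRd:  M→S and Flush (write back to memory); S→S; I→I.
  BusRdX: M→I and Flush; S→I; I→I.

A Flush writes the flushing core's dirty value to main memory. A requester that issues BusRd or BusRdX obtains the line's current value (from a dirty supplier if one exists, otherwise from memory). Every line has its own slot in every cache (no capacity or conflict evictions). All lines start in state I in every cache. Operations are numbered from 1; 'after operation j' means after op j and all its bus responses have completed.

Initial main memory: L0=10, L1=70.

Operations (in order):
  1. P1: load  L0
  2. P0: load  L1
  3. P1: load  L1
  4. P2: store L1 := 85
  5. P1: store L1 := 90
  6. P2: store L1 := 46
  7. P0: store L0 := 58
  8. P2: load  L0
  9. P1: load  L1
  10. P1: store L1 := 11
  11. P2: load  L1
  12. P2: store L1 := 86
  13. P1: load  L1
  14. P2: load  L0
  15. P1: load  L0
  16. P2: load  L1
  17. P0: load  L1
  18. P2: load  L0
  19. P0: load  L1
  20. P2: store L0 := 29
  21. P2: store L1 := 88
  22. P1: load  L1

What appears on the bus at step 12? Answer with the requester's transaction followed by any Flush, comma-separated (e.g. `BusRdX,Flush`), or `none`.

bus = BusRdX

step 1: P1: load  L0  ⟶  ISI  (L0)  txn=BusRd  M[L0]=10
step 2: P0: load  L1  ⟶  SII  (L1)  txn=BusRd  M[L1]=70
step 3: P1: load  L1  ⟶  SSI  (L1)  txn=BusRd  M[L1]=70
step 4: P2: store L1 := 85  ⟶  IIM  (L1)  txn=BusRdX  M[L1]=70
step 5: P1: store L1 := 90  ⟶  IMI  (L1)  txn=BusRdX+Flush  M[L1]=85
step 6: P2: store L1 := 46  ⟶  IIM  (L1)  txn=BusRdX+Flush  M[L1]=90
step 7: P0: store L0 := 58  ⟶  MII  (L0)  txn=BusRdX  M[L0]=10
step 8: P2: load  L0  ⟶  SIS  (L0)  txn=BusRd+Flush  M[L0]=58
step 9: P1: load  L1  ⟶  ISS  (L1)  txn=BusRd+Flush  M[L1]=46
step 10: P1: store L1 := 11  ⟶  IMI  (L1)  txn=BusRdX  M[L1]=46
step 11: P2: load  L1  ⟶  ISS  (L1)  txn=BusRd+Flush  M[L1]=11
step 12: P2: store L1 := 86  ⟶  IIM  (L1)  txn=BusRdX  M[L1]=11
step 13: P1: load  L1  ⟶  ISS  (L1)  txn=BusRd+Flush  M[L1]=86
step 14: P2: load  L0  ⟶  SIS  (L0)  txn=∅  M[L0]=58
step 15: P1: load  L0  ⟶  SSS  (L0)  txn=BusRd  M[L0]=58
step 16: P2: load  L1  ⟶  ISS  (L1)  txn=∅  M[L1]=86
step 17: P0: load  L1  ⟶  SSS  (L1)  txn=BusRd  M[L1]=86
step 18: P2: load  L0  ⟶  SSS  (L0)  txn=∅  M[L0]=58
step 19: P0: load  L1  ⟶  SSS  (L1)  txn=∅  M[L1]=86
step 20: P2: store L0 := 29  ⟶  IIM  (L0)  txn=BusRdX  M[L0]=58
step 21: P2: store L1 := 88  ⟶  IIM  (L1)  txn=BusRdX  M[L1]=86
step 22: P1: load  L1  ⟶  ISS  (L1)  txn=BusRd+Flush  M[L1]=88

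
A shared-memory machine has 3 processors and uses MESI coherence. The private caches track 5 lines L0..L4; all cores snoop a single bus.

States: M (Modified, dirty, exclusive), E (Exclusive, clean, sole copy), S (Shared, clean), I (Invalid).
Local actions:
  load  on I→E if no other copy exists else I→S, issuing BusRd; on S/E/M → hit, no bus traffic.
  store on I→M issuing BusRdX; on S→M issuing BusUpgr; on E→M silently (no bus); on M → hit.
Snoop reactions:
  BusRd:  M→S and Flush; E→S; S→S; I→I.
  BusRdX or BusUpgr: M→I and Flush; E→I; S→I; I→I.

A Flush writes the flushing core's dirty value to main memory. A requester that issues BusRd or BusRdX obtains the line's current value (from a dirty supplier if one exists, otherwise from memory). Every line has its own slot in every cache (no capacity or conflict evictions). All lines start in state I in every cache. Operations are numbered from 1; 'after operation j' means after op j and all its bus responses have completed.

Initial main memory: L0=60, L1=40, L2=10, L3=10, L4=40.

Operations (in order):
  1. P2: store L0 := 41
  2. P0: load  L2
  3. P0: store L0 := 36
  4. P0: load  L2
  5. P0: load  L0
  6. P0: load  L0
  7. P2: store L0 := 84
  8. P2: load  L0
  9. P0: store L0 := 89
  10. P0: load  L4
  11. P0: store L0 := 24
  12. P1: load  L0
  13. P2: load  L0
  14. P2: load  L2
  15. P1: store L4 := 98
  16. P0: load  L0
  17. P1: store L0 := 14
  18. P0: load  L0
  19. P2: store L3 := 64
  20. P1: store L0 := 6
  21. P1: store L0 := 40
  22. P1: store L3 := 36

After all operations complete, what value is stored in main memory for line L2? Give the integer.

memory[L2] = 10

1. P2: store L0 := 41  bus=[BusRdX]  L0: P0=I P1=I P2=M  mem[L0]=60
2. P0: load  L2  bus=[BusRd]  L2: P0=E P1=I P2=I  mem[L2]=10
3. P0: store L0 := 36  bus=[BusRdX,Flush]  L0: P0=M P1=I P2=I  mem[L0]=41
4. P0: load  L2  bus=[-]  L2: P0=E P1=I P2=I  mem[L2]=10
5. P0: load  L0  bus=[-]  L0: P0=M P1=I P2=I  mem[L0]=41
6. P0: load  L0  bus=[-]  L0: P0=M P1=I P2=I  mem[L0]=41
7. P2: store L0 := 84  bus=[BusRdX,Flush]  L0: P0=I P1=I P2=M  mem[L0]=36
8. P2: load  L0  bus=[-]  L0: P0=I P1=I P2=M  mem[L0]=36
9. P0: store L0 := 89  bus=[BusRdX,Flush]  L0: P0=M P1=I P2=I  mem[L0]=84
10. P0: load  L4  bus=[BusRd]  L4: P0=E P1=I P2=I  mem[L4]=40
11. P0: store L0 := 24  bus=[-]  L0: P0=M P1=I P2=I  mem[L0]=84
12. P1: load  L0  bus=[BusRd,Flush]  L0: P0=S P1=S P2=I  mem[L0]=24
13. P2: load  L0  bus=[BusRd]  L0: P0=S P1=S P2=S  mem[L0]=24
14. P2: load  L2  bus=[BusRd]  L2: P0=S P1=I P2=S  mem[L2]=10
15. P1: store L4 := 98  bus=[BusRdX]  L4: P0=I P1=M P2=I  mem[L4]=40
16. P0: load  L0  bus=[-]  L0: P0=S P1=S P2=S  mem[L0]=24
17. P1: store L0 := 14  bus=[BusUpgr]  L0: P0=I P1=M P2=I  mem[L0]=24
18. P0: load  L0  bus=[BusRd,Flush]  L0: P0=S P1=S P2=I  mem[L0]=14
19. P2: store L3 := 64  bus=[BusRdX]  L3: P0=I P1=I P2=M  mem[L3]=10
20. P1: store L0 := 6  bus=[BusUpgr]  L0: P0=I P1=M P2=I  mem[L0]=14
21. P1: store L0 := 40  bus=[-]  L0: P0=I P1=M P2=I  mem[L0]=14
22. P1: store L3 := 36  bus=[BusRdX,Flush]  L3: P0=I P1=M P2=I  mem[L3]=64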